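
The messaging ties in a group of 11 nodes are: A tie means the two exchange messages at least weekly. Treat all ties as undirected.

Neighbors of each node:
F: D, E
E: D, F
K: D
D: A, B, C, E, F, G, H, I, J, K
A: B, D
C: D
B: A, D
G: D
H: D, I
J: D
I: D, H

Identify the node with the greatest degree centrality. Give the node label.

Degrees — A:2, B:2, C:1, D:10, E:2, F:2, G:1, H:2, I:2, J:1, K:1.
The maximum is 10, attained only by D.

D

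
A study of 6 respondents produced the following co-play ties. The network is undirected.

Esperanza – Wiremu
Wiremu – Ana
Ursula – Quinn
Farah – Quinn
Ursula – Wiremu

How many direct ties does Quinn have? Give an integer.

2

Quinn is directly tied to Farah and Ursula. That is 2 neighbors, so the degree of Quinn is 2.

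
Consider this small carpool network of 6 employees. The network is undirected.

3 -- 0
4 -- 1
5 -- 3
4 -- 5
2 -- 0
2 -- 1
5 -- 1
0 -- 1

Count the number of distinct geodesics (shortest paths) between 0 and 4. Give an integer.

1

The shortest distance is 2, and the only length-2 path is 0–1–4. So there is exactly 1 shortest path.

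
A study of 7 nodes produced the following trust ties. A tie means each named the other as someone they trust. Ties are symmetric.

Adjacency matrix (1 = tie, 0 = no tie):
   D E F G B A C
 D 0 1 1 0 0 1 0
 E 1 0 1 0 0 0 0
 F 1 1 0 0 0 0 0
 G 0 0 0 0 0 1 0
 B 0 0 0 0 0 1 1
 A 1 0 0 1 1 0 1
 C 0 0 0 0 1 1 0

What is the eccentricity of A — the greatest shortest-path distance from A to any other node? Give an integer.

2

Distances from A: B:1, C:1, D:1, E:2, F:2, G:1.
The largest is 2 (to E and F), so the eccentricity of A is 2.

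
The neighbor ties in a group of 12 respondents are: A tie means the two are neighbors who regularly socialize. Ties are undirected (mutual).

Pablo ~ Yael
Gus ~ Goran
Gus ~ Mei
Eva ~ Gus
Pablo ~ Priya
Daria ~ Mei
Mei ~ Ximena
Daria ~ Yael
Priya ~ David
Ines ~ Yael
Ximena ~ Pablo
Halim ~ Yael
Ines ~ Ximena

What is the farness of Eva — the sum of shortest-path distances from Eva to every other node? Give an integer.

Distances from Eva: Daria:3, David:6, Goran:2, Gus:1, Halim:5, Ines:4, Mei:2, Pablo:4, Priya:5, Ximena:3, Yael:4.
Sum = 3 + 6 + 2 + 1 + 5 + 4 + 2 + 4 + 5 + 3 + 4 = 39.

39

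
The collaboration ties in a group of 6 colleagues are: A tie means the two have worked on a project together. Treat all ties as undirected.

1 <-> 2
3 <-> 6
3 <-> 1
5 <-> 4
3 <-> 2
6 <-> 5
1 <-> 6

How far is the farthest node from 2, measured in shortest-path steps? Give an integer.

Distances from 2: 1:1, 3:1, 4:4, 5:3, 6:2.
The largest is 4 (to 4), so the eccentricity of 2 is 4.

4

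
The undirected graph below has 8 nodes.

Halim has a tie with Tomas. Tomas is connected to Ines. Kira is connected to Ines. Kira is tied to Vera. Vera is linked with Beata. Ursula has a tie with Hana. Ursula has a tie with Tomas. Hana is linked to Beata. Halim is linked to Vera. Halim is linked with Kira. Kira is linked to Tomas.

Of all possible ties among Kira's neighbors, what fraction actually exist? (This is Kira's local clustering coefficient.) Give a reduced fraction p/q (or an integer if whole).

Kira's neighbors: Halim, Ines, Tomas, and Vera (k = 4).
Possible neighbor pairs: C(4,2) = 6. Edges among them: Halim–Tomas, Halim–Vera, Ines–Tomas → e = 3.
Clustering(Kira) = 3/6 = 1/2.

1/2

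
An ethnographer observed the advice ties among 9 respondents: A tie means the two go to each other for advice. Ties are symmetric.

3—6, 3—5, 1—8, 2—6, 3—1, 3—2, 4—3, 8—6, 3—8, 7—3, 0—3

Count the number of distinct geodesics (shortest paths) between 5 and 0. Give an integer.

The shortest distance is 2, and the only length-2 path is 5–3–0. So there is exactly 1 shortest path.

1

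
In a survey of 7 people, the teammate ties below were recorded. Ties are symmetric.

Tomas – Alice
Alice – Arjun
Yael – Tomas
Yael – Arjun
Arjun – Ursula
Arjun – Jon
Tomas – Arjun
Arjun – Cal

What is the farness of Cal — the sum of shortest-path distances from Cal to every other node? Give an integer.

Distances from Cal: Alice:2, Arjun:1, Jon:2, Tomas:2, Ursula:2, Yael:2.
Sum = 2 + 1 + 2 + 2 + 2 + 2 = 11.

11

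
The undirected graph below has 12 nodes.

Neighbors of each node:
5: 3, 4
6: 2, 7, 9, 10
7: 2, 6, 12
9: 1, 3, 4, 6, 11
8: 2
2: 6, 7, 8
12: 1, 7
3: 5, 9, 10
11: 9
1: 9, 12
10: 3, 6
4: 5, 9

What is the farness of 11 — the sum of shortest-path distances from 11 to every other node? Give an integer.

Distances from 11: 1:2, 2:3, 3:2, 4:2, 5:3, 6:2, 7:3, 8:4, 9:1, 10:3, 12:3.
Sum = 2 + 3 + 2 + 2 + 3 + 2 + 3 + 4 + 1 + 3 + 3 = 28.

28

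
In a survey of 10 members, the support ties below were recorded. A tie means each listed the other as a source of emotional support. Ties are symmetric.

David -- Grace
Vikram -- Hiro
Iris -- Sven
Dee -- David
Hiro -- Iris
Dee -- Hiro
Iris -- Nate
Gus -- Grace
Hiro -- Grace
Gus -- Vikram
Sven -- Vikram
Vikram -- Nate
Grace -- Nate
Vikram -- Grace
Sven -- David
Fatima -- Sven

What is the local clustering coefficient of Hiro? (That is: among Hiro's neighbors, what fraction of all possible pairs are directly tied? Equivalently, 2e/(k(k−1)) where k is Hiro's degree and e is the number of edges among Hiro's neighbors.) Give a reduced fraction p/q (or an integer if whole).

1/6

Hiro's neighbors: Dee, Grace, Iris, and Vikram (k = 4).
Possible neighbor pairs: C(4,2) = 6. Edges among them: Grace–Vikram → e = 1.
Clustering(Hiro) = 1/6.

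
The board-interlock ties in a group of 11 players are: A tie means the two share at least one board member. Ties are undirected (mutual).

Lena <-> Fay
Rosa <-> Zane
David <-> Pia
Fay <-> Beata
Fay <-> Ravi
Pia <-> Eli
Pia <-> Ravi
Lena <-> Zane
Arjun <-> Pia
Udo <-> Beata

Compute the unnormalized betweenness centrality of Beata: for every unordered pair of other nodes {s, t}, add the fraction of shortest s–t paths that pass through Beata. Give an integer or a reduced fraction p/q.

Pairs whose geodesics pass through Beata — Ravi–Udo: 1; Eli–Udo: 1; Pia–Udo: 1; Zane–Udo: 1; Udo–Lena: 1; Udo–Fay: 1; Udo–Rosa: 1; Udo–David: 1; Udo–Arjun: 1.
All other pairs contribute 0.
Summing the contributions gives betweenness(Beata) = 9.

9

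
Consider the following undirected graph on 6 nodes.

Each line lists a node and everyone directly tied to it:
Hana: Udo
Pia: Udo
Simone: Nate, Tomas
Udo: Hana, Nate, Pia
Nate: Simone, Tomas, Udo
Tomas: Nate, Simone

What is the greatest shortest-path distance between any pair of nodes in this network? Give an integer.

3

Eccentricity of each node (its greatest distance to any other): Hana:3, Nate:2, Pia:3, Simone:3, Tomas:3, Udo:2.
The maximum eccentricity is 3, realized for instance by the pair Tomas–Pia via Tomas – Nate – Udo – Pia. So the diameter is 3.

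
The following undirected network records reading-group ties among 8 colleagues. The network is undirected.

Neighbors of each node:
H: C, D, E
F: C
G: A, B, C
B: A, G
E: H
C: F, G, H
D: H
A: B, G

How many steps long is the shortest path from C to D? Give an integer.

One shortest route is C – H – D, which uses 2 edges, and C and D are not directly tied, so nothing shorter exists. So d(C,D) = 2.

2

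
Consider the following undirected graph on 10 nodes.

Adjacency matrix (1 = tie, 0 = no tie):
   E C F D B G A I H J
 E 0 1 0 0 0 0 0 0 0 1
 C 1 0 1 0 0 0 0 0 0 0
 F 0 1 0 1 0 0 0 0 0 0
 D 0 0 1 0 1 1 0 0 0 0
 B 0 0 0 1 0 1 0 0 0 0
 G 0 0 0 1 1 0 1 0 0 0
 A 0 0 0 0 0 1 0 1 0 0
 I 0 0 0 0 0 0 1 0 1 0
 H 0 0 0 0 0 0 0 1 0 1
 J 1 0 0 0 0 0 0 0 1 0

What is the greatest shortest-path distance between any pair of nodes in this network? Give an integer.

5

Eccentricity of each node (its greatest distance to any other): A:4, B:5, C:4, D:4, E:4, F:4, G:4, H:4, I:4, J:5.
The maximum eccentricity is 5, realized for instance by the pair B–J via B – G – A – I – H – J. So the diameter is 5.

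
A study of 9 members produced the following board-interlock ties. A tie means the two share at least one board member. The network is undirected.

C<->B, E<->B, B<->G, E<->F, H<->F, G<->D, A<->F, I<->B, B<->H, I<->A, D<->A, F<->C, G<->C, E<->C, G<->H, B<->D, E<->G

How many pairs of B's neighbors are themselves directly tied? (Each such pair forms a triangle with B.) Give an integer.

5

B's neighbors: C, D, E, G, H, and I.
Neighbor pairs that are themselves tied: B–C–E; B–C–G; B–D–G; B–E–G; B–G–H. Each forms one triangle with B, for 5 in total.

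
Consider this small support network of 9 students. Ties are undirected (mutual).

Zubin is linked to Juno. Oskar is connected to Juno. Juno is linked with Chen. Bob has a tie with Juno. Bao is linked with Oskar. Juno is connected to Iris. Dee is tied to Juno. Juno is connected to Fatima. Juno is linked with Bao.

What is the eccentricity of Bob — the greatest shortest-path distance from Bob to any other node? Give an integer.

Distances from Bob: Bao:2, Chen:2, Dee:2, Fatima:2, Iris:2, Juno:1, Oskar:2, Zubin:2.
The largest is 2 (to Zubin, Chen, Bao, Dee, Fatima, Oskar, and Iris), so the eccentricity of Bob is 2.

2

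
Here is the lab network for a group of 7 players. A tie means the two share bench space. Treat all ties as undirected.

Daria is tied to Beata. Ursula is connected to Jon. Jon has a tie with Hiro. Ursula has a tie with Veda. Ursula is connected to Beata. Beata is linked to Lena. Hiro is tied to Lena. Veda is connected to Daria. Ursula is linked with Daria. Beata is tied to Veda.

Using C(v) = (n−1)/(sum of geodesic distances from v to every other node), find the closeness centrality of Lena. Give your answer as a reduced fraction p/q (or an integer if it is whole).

3/5

Distances from Lena: Beata:1, Daria:2, Hiro:1, Jon:2, Ursula:2, Veda:2. Sum = 10.
n = 7, so closeness = 6/10 = 3/5.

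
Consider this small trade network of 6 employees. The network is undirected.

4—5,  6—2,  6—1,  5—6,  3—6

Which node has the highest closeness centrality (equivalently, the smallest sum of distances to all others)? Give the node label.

Farness (sum of distances to all others) for each node — 1:10, 2:10, 3:10, 4:12, 5:8, 6:6.
The smallest farness is 6, for 6, so 6 has the highest closeness.

6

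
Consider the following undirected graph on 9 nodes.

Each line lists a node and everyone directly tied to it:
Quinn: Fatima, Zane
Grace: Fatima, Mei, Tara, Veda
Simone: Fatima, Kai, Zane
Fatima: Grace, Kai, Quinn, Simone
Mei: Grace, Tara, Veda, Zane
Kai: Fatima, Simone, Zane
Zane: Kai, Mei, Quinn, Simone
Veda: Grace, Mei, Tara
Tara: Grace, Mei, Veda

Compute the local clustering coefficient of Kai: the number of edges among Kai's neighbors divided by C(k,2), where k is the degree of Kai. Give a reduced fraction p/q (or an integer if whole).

Kai's neighbors: Fatima, Simone, and Zane (k = 3).
Possible neighbor pairs: C(3,2) = 3. Edges among them: Fatima–Simone, Simone–Zane → e = 2.
Clustering(Kai) = 2/3.

2/3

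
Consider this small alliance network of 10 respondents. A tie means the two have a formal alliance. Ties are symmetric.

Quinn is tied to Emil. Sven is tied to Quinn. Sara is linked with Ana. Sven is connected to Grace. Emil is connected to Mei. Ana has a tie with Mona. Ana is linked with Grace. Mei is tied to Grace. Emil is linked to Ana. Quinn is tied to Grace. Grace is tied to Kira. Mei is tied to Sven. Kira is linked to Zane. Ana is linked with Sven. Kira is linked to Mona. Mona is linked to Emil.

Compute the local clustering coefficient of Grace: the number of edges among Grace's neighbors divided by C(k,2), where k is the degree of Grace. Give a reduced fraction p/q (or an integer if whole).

Grace's neighbors: Ana, Kira, Mei, Quinn, and Sven (k = 5).
Possible neighbor pairs: C(5,2) = 10. Edges among them: Ana–Sven, Mei–Sven, Quinn–Sven → e = 3.
Clustering(Grace) = 3/10.

3/10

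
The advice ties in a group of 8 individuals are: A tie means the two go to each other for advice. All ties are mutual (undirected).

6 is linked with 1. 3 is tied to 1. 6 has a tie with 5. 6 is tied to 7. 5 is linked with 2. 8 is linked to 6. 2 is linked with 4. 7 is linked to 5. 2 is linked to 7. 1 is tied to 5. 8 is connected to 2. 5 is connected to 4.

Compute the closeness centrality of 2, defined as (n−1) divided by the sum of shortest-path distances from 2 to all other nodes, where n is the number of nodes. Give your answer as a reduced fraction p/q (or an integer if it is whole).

7/11

Distances from 2: 1:2, 3:3, 4:1, 5:1, 6:2, 7:1, 8:1. Sum = 11.
n = 8, so closeness = 7/11.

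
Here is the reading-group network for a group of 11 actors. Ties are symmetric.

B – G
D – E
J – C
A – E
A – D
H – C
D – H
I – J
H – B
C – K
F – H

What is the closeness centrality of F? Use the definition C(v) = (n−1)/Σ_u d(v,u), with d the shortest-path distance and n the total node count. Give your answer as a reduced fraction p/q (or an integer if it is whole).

5/13

Distances from F: A:3, B:2, C:2, D:2, E:3, G:3, H:1, I:4, J:3, K:3. Sum = 26.
n = 11, so closeness = 10/26 = 5/13.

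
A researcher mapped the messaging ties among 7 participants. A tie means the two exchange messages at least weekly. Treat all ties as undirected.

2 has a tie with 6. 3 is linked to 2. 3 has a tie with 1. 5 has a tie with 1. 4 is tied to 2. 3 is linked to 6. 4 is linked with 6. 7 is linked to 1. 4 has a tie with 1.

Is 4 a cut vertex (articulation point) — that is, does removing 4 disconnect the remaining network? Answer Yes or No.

No

Even without 4, every remaining node can still reach every other (the residual graph is connected), so 4 is not a cut vertex.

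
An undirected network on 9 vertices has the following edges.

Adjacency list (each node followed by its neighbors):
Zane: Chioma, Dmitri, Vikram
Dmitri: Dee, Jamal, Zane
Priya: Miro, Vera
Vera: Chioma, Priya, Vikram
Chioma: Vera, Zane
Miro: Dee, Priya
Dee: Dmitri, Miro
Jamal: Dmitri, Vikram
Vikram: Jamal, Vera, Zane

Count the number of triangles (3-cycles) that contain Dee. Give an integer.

Dee's neighbors are Dmitri and Miro, but none of them are tied to each other, so no triangle contains Dee.

0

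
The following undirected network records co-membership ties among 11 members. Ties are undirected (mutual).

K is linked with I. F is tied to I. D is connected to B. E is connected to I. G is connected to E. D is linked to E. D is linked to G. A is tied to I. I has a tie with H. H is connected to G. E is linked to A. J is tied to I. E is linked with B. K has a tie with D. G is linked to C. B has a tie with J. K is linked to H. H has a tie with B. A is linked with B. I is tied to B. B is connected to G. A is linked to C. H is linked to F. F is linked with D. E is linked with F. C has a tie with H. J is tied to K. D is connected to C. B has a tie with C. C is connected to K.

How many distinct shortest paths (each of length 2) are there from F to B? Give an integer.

The shortest distance is 2. The length-2 paths are: F–I–B; F–D–B; F–H–B; F–E–B.
That gives 4 distinct shortest paths.

4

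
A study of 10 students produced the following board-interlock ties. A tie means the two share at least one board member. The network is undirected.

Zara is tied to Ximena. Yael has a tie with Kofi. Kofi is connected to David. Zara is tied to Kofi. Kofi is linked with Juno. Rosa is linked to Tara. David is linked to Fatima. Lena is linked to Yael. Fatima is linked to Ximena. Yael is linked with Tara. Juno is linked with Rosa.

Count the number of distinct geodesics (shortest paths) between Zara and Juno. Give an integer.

1

The shortest distance is 2, and the only length-2 path is Zara–Kofi–Juno. So there is exactly 1 shortest path.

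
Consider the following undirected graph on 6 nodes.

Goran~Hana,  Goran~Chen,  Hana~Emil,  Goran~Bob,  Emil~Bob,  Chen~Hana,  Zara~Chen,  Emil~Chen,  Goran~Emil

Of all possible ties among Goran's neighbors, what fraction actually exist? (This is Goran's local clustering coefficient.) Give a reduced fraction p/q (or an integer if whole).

Goran's neighbors: Bob, Chen, Emil, and Hana (k = 4).
Possible neighbor pairs: C(4,2) = 6. Edges among them: Bob–Emil, Chen–Emil, Chen–Hana, Emil–Hana → e = 4.
Clustering(Goran) = 4/6 = 2/3.

2/3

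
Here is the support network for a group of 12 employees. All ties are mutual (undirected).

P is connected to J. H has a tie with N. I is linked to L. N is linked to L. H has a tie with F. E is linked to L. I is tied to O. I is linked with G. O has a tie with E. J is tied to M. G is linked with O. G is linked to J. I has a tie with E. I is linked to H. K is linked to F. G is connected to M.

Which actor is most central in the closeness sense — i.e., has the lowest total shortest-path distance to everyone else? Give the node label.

I

Farness (sum of distances to all others) for each node — E:26, F:31, G:22, H:23, I:19, J:29, K:41, L:26, M:30, N:30, O:24, P:39.
The smallest farness is 19, for I, so I has the highest closeness.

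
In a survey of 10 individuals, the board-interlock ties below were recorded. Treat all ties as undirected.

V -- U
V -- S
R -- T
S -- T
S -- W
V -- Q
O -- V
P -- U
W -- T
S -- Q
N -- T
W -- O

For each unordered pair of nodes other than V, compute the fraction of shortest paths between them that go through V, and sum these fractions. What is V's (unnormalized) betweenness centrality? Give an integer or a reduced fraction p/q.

31/2

Pairs whose geodesics pass through V — O–U: 1; O–S: 1/2; O–P: 1; O–Q: 1; U–R: 1; U–S: 1; U–W: 2/2; U–T: 1; U–N: 1; U–Q: 1; R–P: 1; S–P: 1; P–W: 2/2; P–T: 1 … (+2 more pairs).
All other pairs contribute 0.
Summing the contributions gives betweenness(V) = 31/2.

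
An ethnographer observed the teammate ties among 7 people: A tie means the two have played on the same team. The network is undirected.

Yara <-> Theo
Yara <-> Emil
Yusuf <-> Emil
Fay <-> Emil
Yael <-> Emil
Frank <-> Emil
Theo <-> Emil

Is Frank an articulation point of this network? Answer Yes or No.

No

Even without Frank, every remaining node can still reach every other (the residual graph is connected), so Frank is not a cut vertex.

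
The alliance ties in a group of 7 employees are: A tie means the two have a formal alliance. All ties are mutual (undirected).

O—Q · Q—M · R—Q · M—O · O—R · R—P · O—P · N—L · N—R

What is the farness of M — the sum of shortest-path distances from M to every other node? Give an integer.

13

Distances from M: L:4, N:3, O:1, P:2, Q:1, R:2.
Sum = 4 + 3 + 1 + 2 + 1 + 2 = 13.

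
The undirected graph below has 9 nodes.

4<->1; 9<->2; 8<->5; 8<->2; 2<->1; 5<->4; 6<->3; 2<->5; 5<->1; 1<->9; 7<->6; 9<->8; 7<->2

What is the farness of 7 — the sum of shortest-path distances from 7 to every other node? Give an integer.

15

Distances from 7: 1:2, 2:1, 3:2, 4:3, 5:2, 6:1, 8:2, 9:2.
Sum = 2 + 1 + 2 + 3 + 2 + 1 + 2 + 2 = 15.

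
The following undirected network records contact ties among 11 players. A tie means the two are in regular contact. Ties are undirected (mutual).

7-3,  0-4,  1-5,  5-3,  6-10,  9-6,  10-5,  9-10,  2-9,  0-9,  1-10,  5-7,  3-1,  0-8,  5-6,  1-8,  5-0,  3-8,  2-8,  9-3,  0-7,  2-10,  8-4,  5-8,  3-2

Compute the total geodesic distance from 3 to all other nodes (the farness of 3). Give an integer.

14

Distances from 3: 0:2, 1:1, 2:1, 4:2, 5:1, 6:2, 7:1, 8:1, 9:1, 10:2.
Sum = 2 + 1 + 1 + 2 + 1 + 2 + 1 + 1 + 1 + 2 = 14.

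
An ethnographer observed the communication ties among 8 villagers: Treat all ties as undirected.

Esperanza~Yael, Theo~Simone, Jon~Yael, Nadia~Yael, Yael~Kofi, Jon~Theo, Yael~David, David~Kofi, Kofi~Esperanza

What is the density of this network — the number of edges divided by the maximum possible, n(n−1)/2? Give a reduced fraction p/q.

9/28

There are 9 edges and 8 nodes, so the maximum possible is C(8,2) = 28.
Density = 9/28.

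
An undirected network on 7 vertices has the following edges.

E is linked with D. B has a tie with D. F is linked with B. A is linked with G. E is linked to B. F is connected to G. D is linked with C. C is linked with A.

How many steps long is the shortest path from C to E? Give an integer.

One shortest route is C – D – E, which uses 2 edges, and C and E are not directly tied, so nothing shorter exists. So d(C,E) = 2.

2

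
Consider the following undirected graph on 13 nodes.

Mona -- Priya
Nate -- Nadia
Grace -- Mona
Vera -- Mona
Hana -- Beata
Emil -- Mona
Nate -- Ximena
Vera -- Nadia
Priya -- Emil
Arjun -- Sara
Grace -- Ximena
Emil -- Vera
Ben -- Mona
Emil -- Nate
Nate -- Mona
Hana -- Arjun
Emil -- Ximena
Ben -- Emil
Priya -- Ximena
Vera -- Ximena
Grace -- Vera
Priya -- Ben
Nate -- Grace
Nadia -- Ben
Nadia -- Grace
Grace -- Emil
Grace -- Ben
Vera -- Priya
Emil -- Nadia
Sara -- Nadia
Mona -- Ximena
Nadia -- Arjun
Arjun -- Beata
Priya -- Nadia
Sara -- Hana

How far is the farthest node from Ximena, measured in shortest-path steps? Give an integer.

4

Distances from Ximena: Arjun:3, Beata:4, Ben:2, Emil:1, Grace:1, Hana:4, Mona:1, Nadia:2, Nate:1, Priya:1, Sara:3, Vera:1.
The largest is 4 (to Beata and Hana), so the eccentricity of Ximena is 4.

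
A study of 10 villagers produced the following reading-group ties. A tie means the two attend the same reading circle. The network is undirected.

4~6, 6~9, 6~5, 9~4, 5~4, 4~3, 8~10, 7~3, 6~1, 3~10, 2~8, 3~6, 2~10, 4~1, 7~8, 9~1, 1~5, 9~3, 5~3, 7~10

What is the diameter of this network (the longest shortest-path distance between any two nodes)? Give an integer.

Eccentricity of each node (its greatest distance to any other): 1:4, 2:4, 3:2, 4:3, 5:3, 6:3, 7:3, 8:4, 9:3, 10:3.
The maximum eccentricity is 4, realized for instance by the pair 1–8 via 1 – 9 – 3 – 7 – 8. So the diameter is 4.

4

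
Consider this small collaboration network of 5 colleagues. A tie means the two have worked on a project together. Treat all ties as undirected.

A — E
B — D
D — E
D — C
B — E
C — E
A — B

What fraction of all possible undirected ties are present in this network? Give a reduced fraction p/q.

7/10

There are 7 edges and 5 nodes, so the maximum possible is C(5,2) = 10.
Density = 7/10.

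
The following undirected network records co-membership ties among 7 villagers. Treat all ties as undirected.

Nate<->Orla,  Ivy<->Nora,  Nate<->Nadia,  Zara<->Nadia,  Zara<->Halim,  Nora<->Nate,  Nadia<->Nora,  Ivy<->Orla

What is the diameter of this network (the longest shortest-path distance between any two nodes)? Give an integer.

4

Eccentricity of each node (its greatest distance to any other): Halim:4, Ivy:4, Nadia:2, Nate:3, Nora:3, Orla:4, Zara:3.
The maximum eccentricity is 4, realized for instance by the pair Halim–Orla via Halim – Zara – Nadia – Nate – Orla. So the diameter is 4.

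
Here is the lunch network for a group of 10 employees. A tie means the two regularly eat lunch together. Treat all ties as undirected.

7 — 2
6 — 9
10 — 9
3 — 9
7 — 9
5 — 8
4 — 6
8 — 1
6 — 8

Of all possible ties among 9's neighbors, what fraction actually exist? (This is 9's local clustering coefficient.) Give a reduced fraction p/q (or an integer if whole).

9's neighbors: 3, 6, 7, and 10 (k = 4).
Possible neighbor pairs: C(4,2) = 6. Edges among them: none → e = 0.
Clustering(9) = 0/6 = 0.

0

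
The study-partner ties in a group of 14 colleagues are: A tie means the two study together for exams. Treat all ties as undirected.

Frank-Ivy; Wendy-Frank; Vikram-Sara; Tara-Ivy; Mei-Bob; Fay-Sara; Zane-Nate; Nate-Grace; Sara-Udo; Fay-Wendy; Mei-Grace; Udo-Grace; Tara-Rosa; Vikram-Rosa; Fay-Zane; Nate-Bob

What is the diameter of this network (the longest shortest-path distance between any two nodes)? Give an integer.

Eccentricity of each node (its greatest distance to any other): Bob:7, Fay:4, Frank:6, Grace:6, Ivy:7, Mei:7, Nate:6, Rosa:6, Sara:4, Tara:7, Udo:5, Vikram:5, Wendy:5, Zane:5.
The maximum eccentricity is 7, realized for instance by the pair Mei–Ivy via Mei – Grace – Udo – Sara – Vikram – Rosa – Tara – Ivy. So the diameter is 7.

7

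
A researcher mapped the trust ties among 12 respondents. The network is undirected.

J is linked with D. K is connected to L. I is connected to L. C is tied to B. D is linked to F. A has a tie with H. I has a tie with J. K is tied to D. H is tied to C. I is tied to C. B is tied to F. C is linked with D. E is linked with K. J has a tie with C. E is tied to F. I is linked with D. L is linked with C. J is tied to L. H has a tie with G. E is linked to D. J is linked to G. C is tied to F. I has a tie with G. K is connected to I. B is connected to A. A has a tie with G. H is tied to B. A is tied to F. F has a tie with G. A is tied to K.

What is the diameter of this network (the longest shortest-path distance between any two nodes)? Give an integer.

Eccentricity of each node (its greatest distance to any other): A:2, B:2, C:2, D:2, E:3, F:2, G:2, H:3, I:2, J:2, K:2, L:2.
The maximum eccentricity is 3, realized for instance by the pair E–H via E – F – A – H. So the diameter is 3.

3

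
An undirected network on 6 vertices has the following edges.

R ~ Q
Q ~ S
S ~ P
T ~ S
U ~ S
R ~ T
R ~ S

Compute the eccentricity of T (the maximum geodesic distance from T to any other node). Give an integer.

2

Distances from T: P:2, Q:2, R:1, S:1, U:2.
The largest is 2 (to U, Q, and P), so the eccentricity of T is 2.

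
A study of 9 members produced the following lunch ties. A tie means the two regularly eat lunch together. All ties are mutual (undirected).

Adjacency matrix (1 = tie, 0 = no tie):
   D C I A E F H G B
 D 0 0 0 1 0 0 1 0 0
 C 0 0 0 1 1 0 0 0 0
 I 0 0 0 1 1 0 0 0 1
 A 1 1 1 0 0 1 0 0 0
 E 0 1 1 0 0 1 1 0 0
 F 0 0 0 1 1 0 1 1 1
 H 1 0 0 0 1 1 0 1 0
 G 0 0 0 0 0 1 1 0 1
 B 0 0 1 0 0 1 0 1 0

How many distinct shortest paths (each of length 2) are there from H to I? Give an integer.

1

The shortest distance is 2, and the only length-2 path is H–E–I. So there is exactly 1 shortest path.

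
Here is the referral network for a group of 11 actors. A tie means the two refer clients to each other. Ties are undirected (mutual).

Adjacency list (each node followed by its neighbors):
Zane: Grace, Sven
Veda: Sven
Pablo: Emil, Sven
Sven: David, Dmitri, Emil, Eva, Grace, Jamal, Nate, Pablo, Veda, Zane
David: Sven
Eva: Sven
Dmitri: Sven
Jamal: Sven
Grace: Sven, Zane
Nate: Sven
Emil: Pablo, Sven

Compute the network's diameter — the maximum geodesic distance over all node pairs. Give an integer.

Eccentricity of each node (its greatest distance to any other): David:2, Dmitri:2, Emil:2, Eva:2, Grace:2, Jamal:2, Nate:2, Pablo:2, Sven:1, Veda:2, Zane:2.
The maximum eccentricity is 2, realized for instance by the pair Pablo–Dmitri via Pablo – Sven – Dmitri. So the diameter is 2.

2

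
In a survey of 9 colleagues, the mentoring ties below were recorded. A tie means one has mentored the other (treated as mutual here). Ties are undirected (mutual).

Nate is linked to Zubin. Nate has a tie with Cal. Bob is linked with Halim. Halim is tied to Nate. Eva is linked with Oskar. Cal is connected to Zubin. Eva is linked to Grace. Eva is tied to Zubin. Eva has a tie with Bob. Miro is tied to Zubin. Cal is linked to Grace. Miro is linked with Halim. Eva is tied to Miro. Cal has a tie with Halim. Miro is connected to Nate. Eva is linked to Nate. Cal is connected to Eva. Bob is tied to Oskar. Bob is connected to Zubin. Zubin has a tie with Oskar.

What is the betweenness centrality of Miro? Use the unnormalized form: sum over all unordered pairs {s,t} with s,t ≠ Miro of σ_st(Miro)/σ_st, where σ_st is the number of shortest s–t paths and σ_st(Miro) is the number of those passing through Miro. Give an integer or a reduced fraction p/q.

1/2

Pairs whose geodesics pass through Miro — Halim–Eva: 1/4; Halim–Zubin: 1/4.
All other pairs contribute 0.
Summing the contributions gives betweenness(Miro) = 1/2.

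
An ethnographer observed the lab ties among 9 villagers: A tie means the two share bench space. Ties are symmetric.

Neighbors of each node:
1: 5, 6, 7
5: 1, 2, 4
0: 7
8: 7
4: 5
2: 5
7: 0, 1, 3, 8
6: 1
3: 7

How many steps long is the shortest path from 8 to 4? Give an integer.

4

One shortest route is 8 – 7 – 1 – 5 – 4, which uses 4 edges, and at distance 3 from 8 we only reach {5, 6}, which does not include 4. So d(8,4) = 4.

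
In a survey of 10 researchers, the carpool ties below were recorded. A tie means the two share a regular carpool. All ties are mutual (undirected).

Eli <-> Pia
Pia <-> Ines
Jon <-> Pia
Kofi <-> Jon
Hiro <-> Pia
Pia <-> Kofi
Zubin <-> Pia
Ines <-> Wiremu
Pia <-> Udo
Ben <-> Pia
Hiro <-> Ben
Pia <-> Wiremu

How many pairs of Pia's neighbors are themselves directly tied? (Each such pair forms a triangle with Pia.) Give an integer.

Pia's neighbors: Ben, Eli, Hiro, Ines, Jon, Kofi, Udo, Wiremu, and Zubin.
Neighbor pairs that are themselves tied: Pia–Ben–Hiro; Pia–Ines–Wiremu; Pia–Jon–Kofi. Each forms one triangle with Pia, for 3 in total.

3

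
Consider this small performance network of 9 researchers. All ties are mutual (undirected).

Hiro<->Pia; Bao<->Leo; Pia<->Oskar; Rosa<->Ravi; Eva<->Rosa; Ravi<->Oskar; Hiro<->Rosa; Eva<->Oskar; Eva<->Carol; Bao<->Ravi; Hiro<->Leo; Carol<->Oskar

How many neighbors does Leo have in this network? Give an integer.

Leo is directly tied to Bao and Hiro. That is 2 neighbors, so the degree of Leo is 2.

2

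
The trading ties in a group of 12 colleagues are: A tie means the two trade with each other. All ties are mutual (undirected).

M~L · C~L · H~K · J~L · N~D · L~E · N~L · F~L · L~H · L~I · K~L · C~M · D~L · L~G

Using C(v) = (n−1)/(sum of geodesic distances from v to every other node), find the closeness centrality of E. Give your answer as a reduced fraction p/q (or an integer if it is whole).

11/21

Distances from E: C:2, D:2, F:2, G:2, H:2, I:2, J:2, K:2, L:1, M:2, N:2. Sum = 21.
n = 12, so closeness = 11/21.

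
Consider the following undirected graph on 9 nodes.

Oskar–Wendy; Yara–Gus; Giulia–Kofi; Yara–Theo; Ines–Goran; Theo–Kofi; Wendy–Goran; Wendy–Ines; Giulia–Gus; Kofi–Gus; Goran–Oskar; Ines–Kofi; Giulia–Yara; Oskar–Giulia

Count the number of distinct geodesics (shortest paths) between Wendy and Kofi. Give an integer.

The shortest distance is 2, and the only length-2 path is Wendy–Ines–Kofi. So there is exactly 1 shortest path.

1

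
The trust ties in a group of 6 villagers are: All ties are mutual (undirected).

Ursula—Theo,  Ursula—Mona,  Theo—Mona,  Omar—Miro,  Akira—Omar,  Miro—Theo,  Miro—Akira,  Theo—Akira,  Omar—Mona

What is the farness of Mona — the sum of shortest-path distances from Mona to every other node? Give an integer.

Distances from Mona: Akira:2, Miro:2, Omar:1, Theo:1, Ursula:1.
Sum = 2 + 2 + 1 + 1 + 1 = 7.

7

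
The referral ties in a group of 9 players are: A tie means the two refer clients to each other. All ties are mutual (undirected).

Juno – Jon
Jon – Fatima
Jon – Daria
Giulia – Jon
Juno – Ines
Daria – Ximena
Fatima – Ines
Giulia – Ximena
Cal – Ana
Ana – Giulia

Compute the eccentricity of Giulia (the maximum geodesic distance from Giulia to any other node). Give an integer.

3

Distances from Giulia: Ana:1, Cal:2, Daria:2, Fatima:2, Ines:3, Jon:1, Juno:2, Ximena:1.
The largest is 3 (to Ines), so the eccentricity of Giulia is 3.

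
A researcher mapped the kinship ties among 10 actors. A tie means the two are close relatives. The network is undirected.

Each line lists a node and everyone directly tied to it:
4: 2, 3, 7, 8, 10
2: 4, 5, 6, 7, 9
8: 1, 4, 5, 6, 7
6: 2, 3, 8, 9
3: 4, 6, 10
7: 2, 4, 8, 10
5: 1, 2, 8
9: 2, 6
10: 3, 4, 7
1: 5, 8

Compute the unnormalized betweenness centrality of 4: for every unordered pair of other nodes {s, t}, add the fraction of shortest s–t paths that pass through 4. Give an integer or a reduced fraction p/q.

61/12

Pairs whose geodesics pass through 4 — 3–7: 1/2; 3–8: 1/2; 3–5: 2/4; 3–1: 1/2; 3–2: 1/2; 8–10: 1/2; 8–2: 1/4; 5–10: 2/4; 1–10: 1/2; 9–10: 1/3; 10–2: 1/2.
All other pairs contribute 0.
Summing the contributions gives betweenness(4) = 61/12.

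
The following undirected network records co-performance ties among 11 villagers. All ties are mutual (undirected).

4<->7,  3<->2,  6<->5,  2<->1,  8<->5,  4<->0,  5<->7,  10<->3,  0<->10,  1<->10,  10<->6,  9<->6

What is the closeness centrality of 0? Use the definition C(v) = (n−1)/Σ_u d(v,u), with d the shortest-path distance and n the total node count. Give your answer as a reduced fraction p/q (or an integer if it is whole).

Distances from 0: 1:2, 2:3, 3:2, 4:1, 5:3, 6:2, 7:2, 8:4, 9:3, 10:1. Sum = 23.
n = 11, so closeness = 10/23.

10/23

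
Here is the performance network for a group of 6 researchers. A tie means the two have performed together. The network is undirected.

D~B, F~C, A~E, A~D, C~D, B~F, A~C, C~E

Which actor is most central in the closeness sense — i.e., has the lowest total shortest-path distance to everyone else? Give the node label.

C

Farness (sum of distances to all others) for each node — A:7, B:9, C:6, D:7, E:9, F:8.
The smallest farness is 6, for C, so C has the highest closeness.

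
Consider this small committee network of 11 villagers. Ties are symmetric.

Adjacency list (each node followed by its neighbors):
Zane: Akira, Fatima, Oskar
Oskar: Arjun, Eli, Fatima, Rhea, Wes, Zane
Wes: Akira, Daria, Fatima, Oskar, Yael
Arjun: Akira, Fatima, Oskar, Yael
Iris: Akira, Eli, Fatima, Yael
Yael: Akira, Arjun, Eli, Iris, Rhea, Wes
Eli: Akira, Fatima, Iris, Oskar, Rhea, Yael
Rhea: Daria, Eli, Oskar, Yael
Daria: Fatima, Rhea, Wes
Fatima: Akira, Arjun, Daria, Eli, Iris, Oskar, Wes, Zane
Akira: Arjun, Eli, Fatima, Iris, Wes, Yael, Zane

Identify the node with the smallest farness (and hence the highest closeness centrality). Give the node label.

Fatima

Farness (sum of distances to all others) for each node — Akira:13, Arjun:16, Daria:17, Eli:14, Fatima:12, Iris:16, Oskar:14, Rhea:16, Wes:15, Yael:14, Zane:17.
The smallest farness is 12, for Fatima, so Fatima has the highest closeness.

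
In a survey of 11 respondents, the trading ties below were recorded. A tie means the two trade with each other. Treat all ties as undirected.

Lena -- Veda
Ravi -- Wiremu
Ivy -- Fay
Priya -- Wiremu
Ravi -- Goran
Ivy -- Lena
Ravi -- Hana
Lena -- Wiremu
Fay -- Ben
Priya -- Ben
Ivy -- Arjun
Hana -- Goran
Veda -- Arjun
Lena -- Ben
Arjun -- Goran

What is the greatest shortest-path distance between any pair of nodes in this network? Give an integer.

4

Eccentricity of each node (its greatest distance to any other): Arjun:4, Ben:4, Fay:4, Goran:4, Hana:4, Ivy:3, Lena:3, Priya:4, Ravi:4, Veda:3, Wiremu:3.
The maximum eccentricity is 4, realized for instance by the pair Arjun–Priya via Arjun – Veda – Lena – Wiremu – Priya. So the diameter is 4.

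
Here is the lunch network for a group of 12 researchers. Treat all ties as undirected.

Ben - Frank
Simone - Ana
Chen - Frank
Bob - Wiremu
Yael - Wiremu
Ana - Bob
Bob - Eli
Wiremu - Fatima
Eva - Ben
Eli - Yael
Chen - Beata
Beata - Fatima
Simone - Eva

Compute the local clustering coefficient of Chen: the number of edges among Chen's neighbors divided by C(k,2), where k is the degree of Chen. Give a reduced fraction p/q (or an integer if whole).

Chen's neighbors: Beata and Frank (k = 2).
Possible neighbor pairs: C(2,2) = 1. Edges among them: none → e = 0.
Clustering(Chen) = 0/1.

0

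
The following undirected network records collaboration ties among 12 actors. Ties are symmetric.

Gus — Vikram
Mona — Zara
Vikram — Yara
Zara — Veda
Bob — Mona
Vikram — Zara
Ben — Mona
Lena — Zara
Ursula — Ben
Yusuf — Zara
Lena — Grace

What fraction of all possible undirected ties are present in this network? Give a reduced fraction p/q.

There are 11 edges and 12 nodes, so the maximum possible is C(12,2) = 66.
Density = 11/66 = 1/6.

1/6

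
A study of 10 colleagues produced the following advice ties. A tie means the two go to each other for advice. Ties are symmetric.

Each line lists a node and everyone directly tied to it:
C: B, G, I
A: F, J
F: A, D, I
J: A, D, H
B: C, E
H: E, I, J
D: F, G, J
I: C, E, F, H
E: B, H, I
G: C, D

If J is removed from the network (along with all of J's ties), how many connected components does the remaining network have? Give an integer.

J's neighbors (A, D, and H) remain reachable from one another through other ties, so the rest of the network stays in one piece.

1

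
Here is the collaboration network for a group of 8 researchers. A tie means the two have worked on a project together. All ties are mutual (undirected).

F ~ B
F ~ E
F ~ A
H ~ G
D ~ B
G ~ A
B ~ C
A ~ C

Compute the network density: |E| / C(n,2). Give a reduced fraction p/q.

2/7

There are 8 edges and 8 nodes, so the maximum possible is C(8,2) = 28.
Density = 8/28 = 2/7.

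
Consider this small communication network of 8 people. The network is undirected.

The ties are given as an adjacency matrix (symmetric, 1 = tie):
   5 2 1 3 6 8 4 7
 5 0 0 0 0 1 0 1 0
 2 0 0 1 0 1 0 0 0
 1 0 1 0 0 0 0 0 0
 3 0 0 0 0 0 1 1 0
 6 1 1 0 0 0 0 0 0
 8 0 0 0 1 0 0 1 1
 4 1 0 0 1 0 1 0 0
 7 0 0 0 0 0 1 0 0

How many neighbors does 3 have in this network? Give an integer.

3 is directly tied to 4 and 8. That is 2 neighbors, so the degree of 3 is 2.

2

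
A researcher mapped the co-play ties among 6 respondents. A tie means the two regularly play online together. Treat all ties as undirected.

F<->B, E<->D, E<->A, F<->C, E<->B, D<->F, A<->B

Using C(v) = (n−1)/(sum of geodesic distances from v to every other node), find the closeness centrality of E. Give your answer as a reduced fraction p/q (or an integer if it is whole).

5/8

Distances from E: A:1, B:1, C:3, D:1, F:2. Sum = 8.
n = 6, so closeness = 5/8.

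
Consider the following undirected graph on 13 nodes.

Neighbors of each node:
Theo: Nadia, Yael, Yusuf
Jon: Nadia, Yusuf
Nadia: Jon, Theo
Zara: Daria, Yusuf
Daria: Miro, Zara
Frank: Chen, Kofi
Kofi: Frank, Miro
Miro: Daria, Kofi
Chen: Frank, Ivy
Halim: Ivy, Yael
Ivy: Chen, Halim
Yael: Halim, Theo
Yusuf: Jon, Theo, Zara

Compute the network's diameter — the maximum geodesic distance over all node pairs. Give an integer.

6

Eccentricity of each node (its greatest distance to any other): Chen:6, Daria:5, Frank:6, Halim:5, Ivy:5, Jon:6, Kofi:6, Miro:5, Nadia:6, Theo:5, Yael:5, Yusuf:5, Zara:5.
The maximum eccentricity is 6, realized for instance by the pair Nadia–Frank via Nadia – Theo – Yael – Halim – Ivy – Chen – Frank. So the diameter is 6.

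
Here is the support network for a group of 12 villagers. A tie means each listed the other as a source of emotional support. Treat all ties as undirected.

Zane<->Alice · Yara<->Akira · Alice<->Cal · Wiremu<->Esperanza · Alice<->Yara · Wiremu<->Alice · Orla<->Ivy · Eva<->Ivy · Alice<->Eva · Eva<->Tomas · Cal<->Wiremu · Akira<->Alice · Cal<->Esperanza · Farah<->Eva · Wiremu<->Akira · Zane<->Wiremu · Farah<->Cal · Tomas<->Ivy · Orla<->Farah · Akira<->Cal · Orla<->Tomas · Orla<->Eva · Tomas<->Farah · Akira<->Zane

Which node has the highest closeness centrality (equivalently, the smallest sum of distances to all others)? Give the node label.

Alice

Farness (sum of distances to all others) for each node — Akira:20, Alice:16, Cal:18, Esperanza:26, Eva:18, Farah:20, Ivy:26, Orla:23, Tomas:23, Wiremu:20, Yara:25, Zane:23.
The smallest farness is 16, for Alice, so Alice has the highest closeness.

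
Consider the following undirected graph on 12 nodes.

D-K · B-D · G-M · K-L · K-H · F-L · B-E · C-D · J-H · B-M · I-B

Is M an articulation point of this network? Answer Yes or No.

Yes

Removing M leaves {B, C, D, E, F, H, I, J, K, and L} with no path to {G}, so the network splits into 2 components. M is a cut vertex.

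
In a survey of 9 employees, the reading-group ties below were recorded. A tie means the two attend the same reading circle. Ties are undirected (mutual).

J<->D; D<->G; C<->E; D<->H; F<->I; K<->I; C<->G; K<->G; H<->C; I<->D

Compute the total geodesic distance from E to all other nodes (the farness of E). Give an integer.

Distances from E: C:1, D:3, F:5, G:2, H:2, I:4, J:4, K:3.
Sum = 1 + 3 + 5 + 2 + 2 + 4 + 4 + 3 = 24.

24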